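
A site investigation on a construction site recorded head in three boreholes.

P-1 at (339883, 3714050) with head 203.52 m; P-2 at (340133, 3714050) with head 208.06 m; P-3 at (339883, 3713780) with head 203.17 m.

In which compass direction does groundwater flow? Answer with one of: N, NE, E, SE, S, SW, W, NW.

W

∂h/∂x = (208.06 − 203.52) / (340133 − 339883) = +0.01816
∂h/∂y = (203.17 − 203.52) / (3713780 − 3714050) = +0.001296
Flow = −∇h = (-0.01816 east, -0.001296 north), which points west.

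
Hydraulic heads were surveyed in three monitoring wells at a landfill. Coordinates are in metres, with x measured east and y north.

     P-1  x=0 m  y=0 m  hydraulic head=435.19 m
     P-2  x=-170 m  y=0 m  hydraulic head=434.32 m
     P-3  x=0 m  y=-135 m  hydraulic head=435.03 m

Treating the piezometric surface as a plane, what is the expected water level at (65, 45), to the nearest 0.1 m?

∂h/∂x = (434.32 − 435.19) / (-170 − 0) = +0.005118
∂h/∂y = (435.03 − 435.19) / (-135 − 0) = +0.001185
h(65, 45) = 435.19 + (+0.005118)·(65) + (+0.001185)·(45) = 435.19 +0.333 +0.053 = 435.576 m.

435.6 m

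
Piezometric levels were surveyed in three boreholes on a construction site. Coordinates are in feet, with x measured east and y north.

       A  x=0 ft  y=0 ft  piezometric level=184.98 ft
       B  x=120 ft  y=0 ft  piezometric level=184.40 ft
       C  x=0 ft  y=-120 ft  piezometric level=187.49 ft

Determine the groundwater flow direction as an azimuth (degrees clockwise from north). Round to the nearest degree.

013°

∂h/∂x = (184.40 − 184.98) / (120 − 0) = -0.004833
∂h/∂y = (187.49 − 184.98) / (-120 − 0) = -0.02092
Flow direction (−∇h) has components (+0.004833 E, +0.02092 N).
Azimuth = atan2(E, N) = atan2(+0.004833, +0.02092) = 13.0° ≈ 013°.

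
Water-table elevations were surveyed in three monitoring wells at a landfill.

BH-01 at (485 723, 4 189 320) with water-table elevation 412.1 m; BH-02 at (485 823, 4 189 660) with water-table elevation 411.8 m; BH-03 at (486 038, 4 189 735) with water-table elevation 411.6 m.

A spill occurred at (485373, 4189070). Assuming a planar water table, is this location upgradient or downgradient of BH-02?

Differences from BH-01: to BH-02 (Δx, Δy, Δh) = (100, 340, -0.3); to BH-03 = (315, 415, -0.5).
Determinant of the coordinate differences = 100·415 − 315·340 = -65600.
∂h/∂x = [(-0.3)·415 − (-0.5)·340] / -65600 = -0.0006936
∂h/∂y = [100·(-0.5) − 315·(-0.3)] / -65600 = -0.0006784
Head at (485373, 4189070) = 412.1 + (-0.0006936)·(-350) + (-0.0006784)·(-250) = 412.51 m.
That is higher than the 411.8 m at BH-02, so the point is upgradient.

upgradient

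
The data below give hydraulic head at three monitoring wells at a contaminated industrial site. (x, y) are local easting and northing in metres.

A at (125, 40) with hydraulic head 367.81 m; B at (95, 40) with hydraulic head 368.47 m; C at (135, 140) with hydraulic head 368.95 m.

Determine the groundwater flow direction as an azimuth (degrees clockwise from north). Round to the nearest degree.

122°

Taking A as reference: B−A = (-30, 0, +0.66); C−A = (10, 100, +1.14).
Solve a·Δx + b·Δy = Δh: det = (-30)·100 − 10·0 = -3000.
∂h/∂x = [(+0.66)·100 − (+1.14)·0] / -3000 = -0.02200
∂h/∂y = [(-30)·(+1.14) − 10·(+0.66)] / -3000 = +0.01360
Flow direction (−∇h) has components (+0.02200 E, -0.01360 N).
Azimuth = atan2(E, N) = atan2(+0.02200, -0.01360) = 121.7° ≈ 122°.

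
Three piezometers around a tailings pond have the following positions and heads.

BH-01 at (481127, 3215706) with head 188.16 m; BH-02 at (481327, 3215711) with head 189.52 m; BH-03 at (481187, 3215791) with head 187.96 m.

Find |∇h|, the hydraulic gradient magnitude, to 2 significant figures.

Taking BH-01 as reference: BH-02−BH-01 = (200, 5, +1.36); BH-03−BH-01 = (60, 85, -0.20).
Solve a·Δx + b·Δy = Δh: det = 200·85 − 60·5 = 16700.
∂h/∂x = [(+1.36)·85 − (-0.20)·5] / 16700 = +0.006982
∂h/∂y = [200·(-0.20) − 60·(+1.36)] / 16700 = -0.007281
|∇h| = √(0.006982² + -0.007281²) = 0.01009

0.010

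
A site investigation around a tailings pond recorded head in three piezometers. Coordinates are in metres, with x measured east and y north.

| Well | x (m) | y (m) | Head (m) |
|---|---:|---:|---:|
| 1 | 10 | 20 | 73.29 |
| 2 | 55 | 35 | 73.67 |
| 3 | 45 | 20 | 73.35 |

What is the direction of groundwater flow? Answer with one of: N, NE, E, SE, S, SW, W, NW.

With h = a·x + b·y + c and 1 as origin, the differences give:
  45·a + 15·b = +0.38
  35·a + 0·b = +0.06
Eliminate b (×0 and ×15, subtract): -525·a = -0.900 → a = ∂h/∂x = +0.001714
Back-substitute: b = ∂h/∂y = +0.02019.
Flow = −∇h = (-0.001714 east, -0.02019 north), which points south.

S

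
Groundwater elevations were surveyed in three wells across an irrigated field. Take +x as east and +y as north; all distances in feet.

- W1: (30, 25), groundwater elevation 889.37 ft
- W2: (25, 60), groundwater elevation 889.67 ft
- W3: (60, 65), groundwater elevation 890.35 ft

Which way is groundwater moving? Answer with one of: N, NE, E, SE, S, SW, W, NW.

SW

Taking W1 as reference: W2−W1 = (-5, 35, +0.30); W3−W1 = (30, 40, +0.98).
Determinant of the coordinate differences = (-5)·40 − 30·35 = -1250.
∂h/∂x = [(+0.30)·40 − (+0.98)·35] / -1250 = +0.01784
∂h/∂y = [(-5)·(+0.98) − 30·(+0.30)] / -1250 = +0.01112
Flow = −∇h = (-0.01784 east, -0.01112 north), which points southwest.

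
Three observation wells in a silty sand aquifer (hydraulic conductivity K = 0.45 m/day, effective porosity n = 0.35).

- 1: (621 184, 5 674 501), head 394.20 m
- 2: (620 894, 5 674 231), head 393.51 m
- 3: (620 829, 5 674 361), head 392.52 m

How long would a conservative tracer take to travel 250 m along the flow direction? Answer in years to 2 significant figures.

68 years

Taking 1 as reference: 2−1 = (-290, -270, -0.69); 3−1 = (-355, -140, -1.68).
Solve a·Δx + b·Δy = Δh: det = (-290)·(-140) − (-355)·(-270) = -55250.
∂h/∂x = [(-0.69)·(-140) − (-1.68)·(-270)] / -55250 = +0.006462
∂h/∂y = [(-290)·(-1.68) − (-355)·(-0.69)] / -55250 = -0.004385
|∇h| = √(0.006462² + -0.004385²) = 0.007809
Seepage velocity v = K·i/n = 0.45 × 0.007809 / 0.35 = 0.01004 m/day.
t = 250 / 0.01004 = 2.49e+04 days = 68.2 years.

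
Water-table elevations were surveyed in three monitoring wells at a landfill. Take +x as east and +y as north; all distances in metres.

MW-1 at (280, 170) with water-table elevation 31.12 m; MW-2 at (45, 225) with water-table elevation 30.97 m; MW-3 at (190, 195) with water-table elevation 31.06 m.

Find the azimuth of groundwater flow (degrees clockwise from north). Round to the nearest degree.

323°

With h = a·x + b·y + c and MW-1 as origin, the differences give:
  (-235)·a + 55·b = -0.15
  (-90)·a + 25·b = -0.06
Eliminate b (×25 and ×55, subtract): -925·a = -0.450 → a = ∂h/∂x = +0.0004865
Back-substitute: b = ∂h/∂y = -0.0006486.
Flow direction (−∇h) has components (-0.0004865 E, +0.0006486 N).
Azimuth = atan2(E, N) = atan2(-0.0004865, +0.0006486) = 323.1° ≈ 323°.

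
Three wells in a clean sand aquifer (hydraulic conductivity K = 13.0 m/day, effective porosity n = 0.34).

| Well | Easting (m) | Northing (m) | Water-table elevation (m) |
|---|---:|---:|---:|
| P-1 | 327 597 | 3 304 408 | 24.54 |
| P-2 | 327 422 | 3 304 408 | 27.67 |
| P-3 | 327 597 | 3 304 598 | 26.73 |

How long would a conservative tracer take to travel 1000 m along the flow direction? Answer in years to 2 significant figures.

∂h/∂x = (27.67 − 24.54) / (327422 − 327597) = -0.01789
∂h/∂y = (26.73 − 24.54) / (3304598 − 3304408) = +0.01153
|∇h| = √(-0.01789² + 0.01153²) = 0.02128
Seepage velocity v = K·i/n = 13.0 × 0.02128 / 0.34 = 0.8136 m/day.
t = 1000 / 0.8136 = 1229 days = 3.36 years.

3.4 years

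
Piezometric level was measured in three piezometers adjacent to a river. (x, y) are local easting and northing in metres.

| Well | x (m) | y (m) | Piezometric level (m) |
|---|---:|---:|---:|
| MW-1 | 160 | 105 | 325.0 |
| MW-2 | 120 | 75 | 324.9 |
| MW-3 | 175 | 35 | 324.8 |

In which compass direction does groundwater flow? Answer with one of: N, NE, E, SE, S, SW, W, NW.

S

Differences from MW-1: to MW-2 (Δx, Δy, Δh) = (-40, -30, -0.1); to MW-3 = (15, -70, -0.2).
Determinant of the coordinate differences = (-40)·(-70) − 15·(-30) = 3250.
∂h/∂x = [(-0.1)·(-70) − (-0.2)·(-30)] / 3250 = +0.0003077
∂h/∂y = [(-40)·(-0.2) − 15·(-0.1)] / 3250 = +0.002923
Flow = −∇h = (-0.0003077 east, -0.002923 north), which points south.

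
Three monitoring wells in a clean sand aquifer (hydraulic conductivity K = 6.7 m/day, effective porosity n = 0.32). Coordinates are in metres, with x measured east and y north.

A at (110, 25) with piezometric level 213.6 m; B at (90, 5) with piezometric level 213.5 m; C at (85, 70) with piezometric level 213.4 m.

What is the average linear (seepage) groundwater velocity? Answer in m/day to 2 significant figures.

0.13 m/day

With h = a·x + b·y + c and A as origin, the differences give:
  (-20)·a + (-20)·b = -0.1
  (-25)·a + 45·b = -0.2
Eliminate b (×45 and ×(-20), subtract): -1400·a = -8.50 → a = ∂h/∂x = +0.006071
Back-substitute: b = ∂h/∂y = -0.001071.
|∇h| = √(0.006071² + -0.001071²) = 0.006165
Seepage velocity v = K·i/n = 6.7 × 0.006165 / 0.32 = 0.1291 m/day.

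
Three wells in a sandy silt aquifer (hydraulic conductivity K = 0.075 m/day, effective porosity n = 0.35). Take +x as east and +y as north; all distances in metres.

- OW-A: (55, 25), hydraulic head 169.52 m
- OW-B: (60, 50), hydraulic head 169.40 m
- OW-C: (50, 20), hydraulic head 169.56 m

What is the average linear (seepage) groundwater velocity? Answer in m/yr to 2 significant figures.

0.44 m/yr

Differences from OW-A: to OW-B (Δx, Δy, Δh) = (5, 25, -0.12); to OW-C = (-5, -5, +0.04).
Determinant of the coordinate differences = 5·(-5) − (-5)·25 = 100.
∂h/∂x = [(-0.12)·(-5) − (+0.04)·25] / 100 = -0.004000
∂h/∂y = [5·(+0.04) − (-5)·(-0.12)] / 100 = -0.004000
|∇h| = √(-0.004000² + -0.004000²) = 0.005657
Seepage velocity v = K·i/n = 0.075 × 0.005657 / 0.35 = 0.001212 m/day = 0.4427 m/yr.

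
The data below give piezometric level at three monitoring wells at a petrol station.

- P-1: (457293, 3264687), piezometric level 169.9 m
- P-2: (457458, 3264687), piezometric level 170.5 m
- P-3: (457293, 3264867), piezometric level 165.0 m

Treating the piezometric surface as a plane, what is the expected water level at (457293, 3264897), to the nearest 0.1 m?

164.2 m

∂h/∂x = (170.5 − 169.9) / (457458 − 457293) = +0.003636
∂h/∂y = (165.0 − 169.9) / (3264867 − 3264687) = -0.02722
h(457293, 3264897) = 169.9 + (+0.003636)·(0) + (-0.02722)·(210) = 169.9 +0.000 -5.717 = 164.183 m.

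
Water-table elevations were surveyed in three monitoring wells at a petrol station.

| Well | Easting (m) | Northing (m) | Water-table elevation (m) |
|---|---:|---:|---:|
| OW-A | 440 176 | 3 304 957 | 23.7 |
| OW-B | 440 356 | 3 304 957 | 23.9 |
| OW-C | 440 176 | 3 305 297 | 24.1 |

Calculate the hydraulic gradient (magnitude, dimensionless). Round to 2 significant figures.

0.0016

∂h/∂x = (23.9 − 23.7) / (440356 − 440176) = +0.001111
∂h/∂y = (24.1 − 23.7) / (3305297 − 3304957) = +0.001176
|∇h| = √(0.001111² + 0.001176²) = 0.001618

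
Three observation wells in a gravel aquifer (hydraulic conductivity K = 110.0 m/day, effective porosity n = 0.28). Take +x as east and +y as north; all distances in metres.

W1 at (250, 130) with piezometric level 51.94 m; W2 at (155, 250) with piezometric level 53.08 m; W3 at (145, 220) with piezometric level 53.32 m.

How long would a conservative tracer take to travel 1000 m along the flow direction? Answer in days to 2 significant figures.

160 days

Differences from W1: to W2 (Δx, Δy, Δh) = (-95, 120, +1.14); to W3 = (-105, 90, +1.38).
Determinant of the coordinate differences = (-95)·90 − (-105)·120 = 4050.
∂h/∂x = [(+1.14)·90 − (+1.38)·120] / 4050 = -0.01556
∂h/∂y = [(-95)·(+1.38) − (-105)·(+1.14)] / 4050 = -0.002815
|∇h| = √(-0.01556² + -0.002815²) = 0.01581
Seepage velocity v = K·i/n = 110.0 × 0.01581 / 0.28 = 6.211 m/day.
t = 1000 / 6.211 = 161 days.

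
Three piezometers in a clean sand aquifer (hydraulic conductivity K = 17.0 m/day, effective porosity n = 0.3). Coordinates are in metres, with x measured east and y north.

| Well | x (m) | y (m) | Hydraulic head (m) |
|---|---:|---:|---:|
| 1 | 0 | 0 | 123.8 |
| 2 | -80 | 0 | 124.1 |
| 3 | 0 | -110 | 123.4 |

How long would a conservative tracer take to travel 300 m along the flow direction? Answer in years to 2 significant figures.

∂h/∂x = (124.1 − 123.8) / (-80 − 0) = -0.003750
∂h/∂y = (123.4 − 123.8) / (-110 − 0) = +0.003636
|∇h| = √(-0.003750² + 0.003636²) = 0.005223
Seepage velocity v = K·i/n = 17.0 × 0.005223 / 0.3 = 0.296 m/day.
t = 300 / 0.296 = 1014 days = 2.78 years.

2.8 years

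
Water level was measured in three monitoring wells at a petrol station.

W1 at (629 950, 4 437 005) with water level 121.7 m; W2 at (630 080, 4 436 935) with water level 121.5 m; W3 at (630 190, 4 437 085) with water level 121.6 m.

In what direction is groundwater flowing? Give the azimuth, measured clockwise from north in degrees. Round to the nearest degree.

With h = a·x + b·y + c and W1 as origin, the differences give:
  130·a + (-70)·b = -0.2
  240·a + 80·b = -0.1
Eliminate b (×80 and ×(-70), subtract): 27200·a = -23.00 → a = ∂h/∂x = -0.0008456
Back-substitute: b = ∂h/∂y = +0.001287.
Flow direction (−∇h) has components (+0.0008456 E, -0.001287 N).
Azimuth = atan2(E, N) = atan2(+0.0008456, -0.001287) = 146.7° ≈ 147°.

147°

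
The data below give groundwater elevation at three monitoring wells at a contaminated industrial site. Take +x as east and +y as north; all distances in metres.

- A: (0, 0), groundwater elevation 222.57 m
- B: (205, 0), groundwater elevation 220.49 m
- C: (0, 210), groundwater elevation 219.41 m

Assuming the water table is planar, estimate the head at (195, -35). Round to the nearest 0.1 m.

221.1 m

∂h/∂x = (220.49 − 222.57) / (205 − 0) = -0.01015
∂h/∂y = (219.41 − 222.57) / (210 − 0) = -0.01505
h(195, -35) = 222.57 + (-0.01015)·(195) + (-0.01505)·(-35) = 222.57 -1.979 +0.527 = 221.118 m.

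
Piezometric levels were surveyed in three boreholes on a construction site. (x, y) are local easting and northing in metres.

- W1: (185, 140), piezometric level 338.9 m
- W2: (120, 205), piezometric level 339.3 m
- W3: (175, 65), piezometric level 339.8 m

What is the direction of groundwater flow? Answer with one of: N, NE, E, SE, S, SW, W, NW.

Differences from W1: to W2 (Δx, Δy, Δh) = (-65, 65, +0.4); to W3 = (-10, -75, +0.9).
Determinant of the coordinate differences = (-65)·(-75) − (-10)·65 = 5525.
∂h/∂x = [(+0.4)·(-75) − (+0.9)·65] / 5525 = -0.01602
∂h/∂y = [(-65)·(+0.9) − (-10)·(+0.4)] / 5525 = -0.009864
Flow = −∇h = (+0.01602 east, +0.009864 north), which points northeast.

NE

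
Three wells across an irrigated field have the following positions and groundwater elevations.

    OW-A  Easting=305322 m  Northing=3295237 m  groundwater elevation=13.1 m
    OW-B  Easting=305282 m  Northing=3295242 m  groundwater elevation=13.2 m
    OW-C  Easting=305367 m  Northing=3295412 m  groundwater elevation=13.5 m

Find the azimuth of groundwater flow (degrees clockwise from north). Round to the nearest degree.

143°

With h = a·x + b·y + c and OW-A as origin, the differences give:
  (-40)·a + 5·b = +0.1
  45·a + 175·b = +0.4
Eliminate b (×175 and ×5, subtract): -7225·a = 15.50 → a = ∂h/∂x = -0.002145
Back-substitute: b = ∂h/∂y = +0.002837.
Flow direction (−∇h) has components (+0.002145 E, -0.002837 N).
Azimuth = atan2(E, N) = atan2(+0.002145, -0.002837) = 142.9° ≈ 143°.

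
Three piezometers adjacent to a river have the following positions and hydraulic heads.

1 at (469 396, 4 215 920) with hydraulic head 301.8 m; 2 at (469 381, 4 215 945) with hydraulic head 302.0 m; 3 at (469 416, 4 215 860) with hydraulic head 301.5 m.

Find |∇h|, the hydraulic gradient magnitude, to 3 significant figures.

Taking 1 as reference: 2−1 = (-15, 25, +0.2); 3−1 = (20, -60, -0.3).
Solve a·Δx + b·Δy = Δh: det = (-15)·(-60) − 20·25 = 400.
∂h/∂x = [(+0.2)·(-60) − (-0.3)·25] / 400 = -0.01125
∂h/∂y = [(-15)·(-0.3) − 20·(+0.2)] / 400 = +0.001250
|∇h| = √(-0.01125² + 0.001250²) = 0.01132

0.0113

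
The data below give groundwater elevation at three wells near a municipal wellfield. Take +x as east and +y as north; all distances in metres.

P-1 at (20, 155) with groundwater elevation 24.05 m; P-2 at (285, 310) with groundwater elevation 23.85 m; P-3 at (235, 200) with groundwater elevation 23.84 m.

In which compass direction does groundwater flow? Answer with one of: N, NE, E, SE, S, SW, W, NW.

With h = a·x + b·y + c and P-1 as origin, the differences give:
  265·a + 155·b = -0.20
  215·a + 45·b = -0.21
Eliminate b (×45 and ×155, subtract): -21400·a = 23.550 → a = ∂h/∂x = -0.001100
Back-substitute: b = ∂h/∂y = +0.0005911.
Flow = −∇h = (+0.001100 east, -0.0005911 north), which points southeast.

SE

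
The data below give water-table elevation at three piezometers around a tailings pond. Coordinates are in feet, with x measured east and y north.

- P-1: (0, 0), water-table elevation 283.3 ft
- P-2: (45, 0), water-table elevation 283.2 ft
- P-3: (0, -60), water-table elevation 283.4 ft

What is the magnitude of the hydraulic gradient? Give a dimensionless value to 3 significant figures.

∂h/∂x = (283.2 − 283.3) / (45 − 0) = -0.002222
∂h/∂y = (283.4 − 283.3) / (-60 − 0) = -0.001667
|∇h| = √(-0.002222² + -0.001667²) = 0.002778

0.00278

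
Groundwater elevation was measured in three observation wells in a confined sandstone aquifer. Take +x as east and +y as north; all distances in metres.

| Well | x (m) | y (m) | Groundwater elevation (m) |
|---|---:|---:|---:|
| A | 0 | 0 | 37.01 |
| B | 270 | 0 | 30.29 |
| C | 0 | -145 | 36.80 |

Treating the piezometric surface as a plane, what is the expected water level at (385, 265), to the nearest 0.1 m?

∂h/∂x = (30.29 − 37.01) / (270 − 0) = -0.02489
∂h/∂y = (36.80 − 37.01) / (-145 − 0) = +0.001448
h(385, 265) = 37.01 + (-0.02489)·(385) + (+0.001448)·(265) = 37.01 -9.582 +0.384 = 27.812 m.

27.8 m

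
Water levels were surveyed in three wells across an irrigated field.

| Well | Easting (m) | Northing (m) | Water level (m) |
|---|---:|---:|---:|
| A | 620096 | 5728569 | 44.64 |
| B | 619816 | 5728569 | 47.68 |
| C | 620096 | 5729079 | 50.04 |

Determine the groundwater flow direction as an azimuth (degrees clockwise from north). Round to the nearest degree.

∂h/∂x = (47.68 − 44.64) / (619816 − 620096) = -0.01086
∂h/∂y = (50.04 − 44.64) / (5729079 − 5728569) = +0.01059
Flow direction (−∇h) has components (+0.01086 E, -0.01059 N).
Azimuth = atan2(E, N) = atan2(+0.01086, -0.01059) = 134.3° ≈ 134°.

134°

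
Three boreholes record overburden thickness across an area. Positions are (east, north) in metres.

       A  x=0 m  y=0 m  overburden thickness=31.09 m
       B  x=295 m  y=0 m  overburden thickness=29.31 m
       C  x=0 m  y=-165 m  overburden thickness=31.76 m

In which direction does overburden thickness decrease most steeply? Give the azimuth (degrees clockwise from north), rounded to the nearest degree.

056°

∂d/∂x = (29.31 − 31.09) / (295 − 0) = -0.006034
∂d/∂y = (31.76 − 31.09) / (-165 − 0) = -0.004061
Steepest decrease is along −∇f: components (+0.006034 E, +0.004061 N).
Azimuth = atan2(+0.006034, +0.004061) = 56.1° ≈ 056°.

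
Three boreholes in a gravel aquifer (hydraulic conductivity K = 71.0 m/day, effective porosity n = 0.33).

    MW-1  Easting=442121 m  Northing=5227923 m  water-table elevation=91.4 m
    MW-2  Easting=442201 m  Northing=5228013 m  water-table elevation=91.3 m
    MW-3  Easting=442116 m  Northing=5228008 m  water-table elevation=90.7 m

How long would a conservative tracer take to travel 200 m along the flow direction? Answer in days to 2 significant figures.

Differences from MW-1: to MW-2 (Δx, Δy, Δh) = (80, 90, -0.1); to MW-3 = (-5, 85, -0.7).
Solve a·Δx + b·Δy = Δh: det = 80·85 − (-5)·90 = 7250.
∂h/∂x = [(-0.1)·85 − (-0.7)·90] / 7250 = +0.007517
∂h/∂y = [80·(-0.7) − (-5)·(-0.1)] / 7250 = -0.007793
|∇h| = √(0.007517² + -0.007793²) = 0.01083
Seepage velocity v = K·i/n = 71.0 × 0.01083 / 0.33 = 2.33 m/day.
t = 200 / 2.33 = 85.84 days.

86 days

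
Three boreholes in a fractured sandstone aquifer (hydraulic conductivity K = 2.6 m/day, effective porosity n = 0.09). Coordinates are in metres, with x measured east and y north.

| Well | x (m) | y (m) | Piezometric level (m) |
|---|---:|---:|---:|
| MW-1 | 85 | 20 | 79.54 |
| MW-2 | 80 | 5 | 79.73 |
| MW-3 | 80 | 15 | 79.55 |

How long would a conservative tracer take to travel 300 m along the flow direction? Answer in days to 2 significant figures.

Differences from MW-1: to MW-2 (Δx, Δy, Δh) = (-5, -15, +0.19); to MW-3 = (-5, -5, +0.01).
Solve a·Δx + b·Δy = Δh: det = (-5)·(-5) − (-5)·(-15) = -50.
∂h/∂x = [(+0.19)·(-5) − (+0.01)·(-15)] / -50 = +0.01600
∂h/∂y = [(-5)·(+0.01) − (-5)·(+0.19)] / -50 = -0.01800
|∇h| = √(0.01600² + -0.01800²) = 0.02408
Seepage velocity v = K·i/n = 2.6 × 0.02408 / 0.09 = 0.6956 m/day.
t = 300 / 0.6956 = 431.3 days.

430 days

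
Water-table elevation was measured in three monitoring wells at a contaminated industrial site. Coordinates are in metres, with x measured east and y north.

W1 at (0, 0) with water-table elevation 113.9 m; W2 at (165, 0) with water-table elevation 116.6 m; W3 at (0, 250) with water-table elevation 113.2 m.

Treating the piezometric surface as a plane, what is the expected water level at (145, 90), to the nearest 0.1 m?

116.0 m

∂h/∂x = (116.6 − 113.9) / (165 − 0) = +0.01636
∂h/∂y = (113.2 − 113.9) / (250 − 0) = -0.002800
h(145, 90) = 113.9 + (+0.01636)·(145) + (-0.002800)·(90) = 113.9 +2.373 -0.252 = 116.021 m.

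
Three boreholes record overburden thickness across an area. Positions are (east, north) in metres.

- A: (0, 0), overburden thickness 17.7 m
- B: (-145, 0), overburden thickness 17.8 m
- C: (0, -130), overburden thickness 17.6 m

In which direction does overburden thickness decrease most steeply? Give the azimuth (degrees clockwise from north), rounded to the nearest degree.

138°

∂d/∂x = (17.8 − 17.7) / (-145 − 0) = -0.0006897
∂d/∂y = (17.6 − 17.7) / (-130 − 0) = +0.0007692
Steepest decrease is along −∇f: components (+0.0006897 E, -0.0007692 N).
Azimuth = atan2(+0.0006897, -0.0007692) = 138.1° ≈ 138°.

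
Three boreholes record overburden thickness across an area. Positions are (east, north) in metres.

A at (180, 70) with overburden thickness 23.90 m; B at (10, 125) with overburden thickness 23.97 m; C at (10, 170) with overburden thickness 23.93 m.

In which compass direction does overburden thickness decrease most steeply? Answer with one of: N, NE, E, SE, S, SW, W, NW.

Three-point gradient (reference A): Δ to B = (-170, 55, +0.07), Δ to C = (-170, 100, +0.03).
∂d/∂x = -0.0006993, ∂d/∂y = -0.0008889 (det = -7650).
Steepest decrease is along −∇f = (+0.0006993 E, +0.0008889 N) → northeast.

NE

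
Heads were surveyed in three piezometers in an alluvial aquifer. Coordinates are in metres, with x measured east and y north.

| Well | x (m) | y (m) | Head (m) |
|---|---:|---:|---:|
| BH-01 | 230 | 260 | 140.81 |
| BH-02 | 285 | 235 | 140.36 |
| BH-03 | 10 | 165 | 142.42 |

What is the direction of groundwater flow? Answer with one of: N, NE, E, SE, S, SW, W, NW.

E

With h = a·x + b·y + c and BH-01 as origin, the differences give:
  55·a + (-25)·b = -0.45
  (-220)·a + (-95)·b = +1.61
Eliminate b (×(-95) and ×(-25), subtract): -10725·a = 83.000 → a = ∂h/∂x = -0.007739
Back-substitute: b = ∂h/∂y = +0.0009744.
Flow = −∇h = (+0.007739 east, -0.0009744 north), which points east.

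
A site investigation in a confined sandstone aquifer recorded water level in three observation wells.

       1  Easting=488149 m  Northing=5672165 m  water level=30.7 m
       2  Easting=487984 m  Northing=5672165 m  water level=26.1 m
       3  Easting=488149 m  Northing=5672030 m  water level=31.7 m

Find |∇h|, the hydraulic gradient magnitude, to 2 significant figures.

0.029

∂h/∂x = (26.1 − 30.7) / (487984 − 488149) = +0.02788
∂h/∂y = (31.7 − 30.7) / (5672030 − 5672165) = -0.007407
|∇h| = √(0.02788² + -0.007407²) = 0.02885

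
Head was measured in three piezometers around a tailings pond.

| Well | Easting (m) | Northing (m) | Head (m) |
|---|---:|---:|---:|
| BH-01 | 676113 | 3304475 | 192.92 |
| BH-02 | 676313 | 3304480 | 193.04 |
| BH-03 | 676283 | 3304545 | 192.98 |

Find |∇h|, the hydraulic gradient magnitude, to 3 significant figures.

0.000887

Taking BH-01 as reference: BH-02−BH-01 = (200, 5, +0.12); BH-03−BH-01 = (170, 70, +0.06).
Solve a·Δx + b·Δy = Δh: det = 200·70 − 170·5 = 13150.
∂h/∂x = [(+0.12)·70 − (+0.06)·5] / 13150 = +0.0006160
∂h/∂y = [200·(+0.06) − 170·(+0.12)] / 13150 = -0.0006388
|∇h| = √(0.0006160² + -0.0006388²) = 0.0008874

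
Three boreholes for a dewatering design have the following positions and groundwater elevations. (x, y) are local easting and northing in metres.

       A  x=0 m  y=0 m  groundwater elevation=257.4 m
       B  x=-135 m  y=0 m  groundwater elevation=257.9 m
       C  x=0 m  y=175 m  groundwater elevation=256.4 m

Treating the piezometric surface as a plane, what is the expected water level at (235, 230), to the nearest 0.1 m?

255.2 m

∂h/∂x = (257.9 − 257.4) / (-135 − 0) = -0.003704
∂h/∂y = (256.4 − 257.4) / (175 − 0) = -0.005714
h(235, 230) = 257.4 + (-0.003704)·(235) + (-0.005714)·(230) = 257.4 -0.870 -1.314 = 255.215 m.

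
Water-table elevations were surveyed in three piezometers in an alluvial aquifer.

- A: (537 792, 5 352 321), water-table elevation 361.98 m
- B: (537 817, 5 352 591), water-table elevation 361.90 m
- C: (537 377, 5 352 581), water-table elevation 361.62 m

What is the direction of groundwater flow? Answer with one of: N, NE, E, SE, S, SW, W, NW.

NW

With h = a·x + b·y + c and A as origin, the differences give:
  25·a + 270·b = -0.08
  (-415)·a + 260·b = -0.36
Eliminate b (×260 and ×270, subtract): 118550·a = 76.400 → a = ∂h/∂x = +0.0006445
Back-substitute: b = ∂h/∂y = -0.0003560.
Flow = −∇h = (-0.0006445 east, +0.0003560 north), which points northwest.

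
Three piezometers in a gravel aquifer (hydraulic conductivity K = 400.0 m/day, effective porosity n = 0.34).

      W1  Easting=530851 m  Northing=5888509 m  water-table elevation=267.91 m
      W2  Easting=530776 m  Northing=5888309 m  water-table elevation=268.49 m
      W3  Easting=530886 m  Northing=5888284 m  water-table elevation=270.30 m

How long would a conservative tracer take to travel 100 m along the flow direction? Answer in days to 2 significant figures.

With h = a·x + b·y + c and W1 as origin, the differences give:
  (-75)·a + (-200)·b = +0.58
  35·a + (-225)·b = +2.39
Eliminate b (×(-225) and ×(-200), subtract): 23875·a = 347.500 → a = ∂h/∂x = +0.01455
Back-substitute: b = ∂h/∂y = -0.008358.
|∇h| = √(0.01455² + -0.008358²) = 0.01678
Seepage velocity v = K·i/n = 400.0 × 0.01678 / 0.34 = 19.74 m/day.
t = 100 / 19.74 = 5.066 days.

5.1 days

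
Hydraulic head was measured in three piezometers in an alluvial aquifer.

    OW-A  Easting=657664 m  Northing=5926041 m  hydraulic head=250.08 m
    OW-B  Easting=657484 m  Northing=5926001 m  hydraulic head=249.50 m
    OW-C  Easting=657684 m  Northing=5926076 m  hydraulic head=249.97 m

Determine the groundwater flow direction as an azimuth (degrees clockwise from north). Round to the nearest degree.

With h = a·x + b·y + c and OW-A as origin, the differences give:
  (-180)·a + (-40)·b = -0.58
  20·a + 35·b = -0.11
Eliminate b (×35 and ×(-40), subtract): -5500·a = -24.700 → a = ∂h/∂x = +0.004491
Back-substitute: b = ∂h/∂y = -0.005709.
Flow direction (−∇h) has components (-0.004491 E, +0.005709 N).
Azimuth = atan2(E, N) = atan2(-0.004491, +0.005709) = 321.8° ≈ 322°.

322°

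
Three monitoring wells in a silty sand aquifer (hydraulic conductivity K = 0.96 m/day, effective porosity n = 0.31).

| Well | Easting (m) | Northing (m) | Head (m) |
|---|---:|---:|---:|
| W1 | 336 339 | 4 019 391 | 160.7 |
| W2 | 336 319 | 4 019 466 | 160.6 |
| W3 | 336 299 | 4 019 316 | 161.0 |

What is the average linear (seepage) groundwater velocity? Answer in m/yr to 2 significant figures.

4.5 m/yr

Three-point gradient (reference W1): Δ to W2 = (-20, 75, -0.1), Δ to W3 = (-40, -75, +0.3).
∂h/∂x = -0.003333, ∂h/∂y = -0.002222 (det = 4500).
|∇h| = √(-0.003333² + -0.002222²) = 0.004006
Seepage velocity v = K·i/n = 0.96 × 0.004006 / 0.31 = 0.01241 m/day = 4.533 m/yr.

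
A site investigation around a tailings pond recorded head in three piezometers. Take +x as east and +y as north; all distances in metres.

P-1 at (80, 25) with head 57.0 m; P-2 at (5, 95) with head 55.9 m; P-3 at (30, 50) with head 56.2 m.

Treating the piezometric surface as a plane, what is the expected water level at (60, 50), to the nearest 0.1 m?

56.7 m

With h = a·x + b·y + c and P-1 as origin, the differences give:
  (-75)·a + 70·b = -1.1
  (-50)·a + 25·b = -0.8
Eliminate b (×25 and ×70, subtract): 1625·a = 28.50 → a = ∂h/∂x = +0.01754
Back-substitute: b = ∂h/∂y = +0.003077.
h(60, 50) = 57.0 + (+0.01754)·(-20) + (+0.003077)·(25) = 57.0 -0.351 +0.077 = 56.726 m.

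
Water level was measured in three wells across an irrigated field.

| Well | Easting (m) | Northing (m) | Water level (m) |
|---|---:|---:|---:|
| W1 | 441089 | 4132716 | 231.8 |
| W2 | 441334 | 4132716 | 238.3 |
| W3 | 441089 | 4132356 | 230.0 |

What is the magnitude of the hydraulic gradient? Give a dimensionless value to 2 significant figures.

0.027

∂h/∂x = (238.3 − 231.8) / (441334 − 441089) = +0.02653
∂h/∂y = (230.0 − 231.8) / (4132356 − 4132716) = +0.005000
|∇h| = √(0.02653² + 0.005000²) = 0.027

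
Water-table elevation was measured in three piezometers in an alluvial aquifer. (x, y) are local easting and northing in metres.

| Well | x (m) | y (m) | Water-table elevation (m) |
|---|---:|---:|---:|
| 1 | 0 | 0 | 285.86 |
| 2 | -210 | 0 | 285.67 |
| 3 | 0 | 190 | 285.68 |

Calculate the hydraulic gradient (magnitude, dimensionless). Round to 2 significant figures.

0.0013

∂h/∂x = (285.67 − 285.86) / (-210 − 0) = +0.0009048
∂h/∂y = (285.68 − 285.86) / (190 − 0) = -0.0009474
|∇h| = √(0.0009048² + -0.0009474²) = 0.00131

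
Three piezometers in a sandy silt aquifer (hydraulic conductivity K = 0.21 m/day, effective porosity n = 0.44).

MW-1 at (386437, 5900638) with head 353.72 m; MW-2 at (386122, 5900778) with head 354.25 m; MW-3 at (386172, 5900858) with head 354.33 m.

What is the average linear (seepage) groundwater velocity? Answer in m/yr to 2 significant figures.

0.33 m/yr

Differences from MW-1: to MW-2 (Δx, Δy, Δh) = (-315, 140, +0.53); to MW-3 = (-265, 220, +0.61).
Determinant of the coordinate differences = (-315)·220 − (-265)·140 = -32200.
∂h/∂x = [(+0.53)·220 − (+0.61)·140] / -32200 = -0.0009689
∂h/∂y = [(-315)·(+0.61) − (-265)·(+0.53)] / -32200 = +0.001606
|∇h| = √(-0.0009689² + 0.001606²) = 0.001876
Seepage velocity v = K·i/n = 0.21 × 0.001876 / 0.44 = 0.0008954 m/day = 0.327 m/yr.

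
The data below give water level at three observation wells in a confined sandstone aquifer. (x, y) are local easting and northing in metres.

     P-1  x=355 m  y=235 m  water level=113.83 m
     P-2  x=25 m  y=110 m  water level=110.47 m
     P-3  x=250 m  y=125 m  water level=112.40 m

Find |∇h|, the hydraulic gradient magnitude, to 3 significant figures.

With h = a·x + b·y + c and P-1 as origin, the differences give:
  (-330)·a + (-125)·b = -3.36
  (-105)·a + (-110)·b = -1.43
Eliminate b (×(-110) and ×(-125), subtract): 23175·a = 190.850 → a = ∂h/∂x = +0.008235
Back-substitute: b = ∂h/∂y = +0.005139.
|∇h| = √(0.008235² + 0.005139²) = 0.009707

0.00971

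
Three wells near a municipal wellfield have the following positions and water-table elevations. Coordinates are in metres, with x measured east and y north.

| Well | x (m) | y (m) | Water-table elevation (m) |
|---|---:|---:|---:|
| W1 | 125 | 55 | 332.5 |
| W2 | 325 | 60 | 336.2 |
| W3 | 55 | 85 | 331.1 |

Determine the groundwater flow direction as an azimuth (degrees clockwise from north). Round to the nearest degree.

280°

With h = a·x + b·y + c and W1 as origin, the differences give:
  200·a + 5·b = +3.7
  (-70)·a + 30·b = -1.4
Eliminate b (×30 and ×5, subtract): 6350·a = 118.00 → a = ∂h/∂x = +0.01858
Back-substitute: b = ∂h/∂y = -0.003307.
Flow direction (−∇h) has components (-0.01858 E, +0.003307 N).
Azimuth = atan2(E, N) = atan2(-0.01858, +0.003307) = 280.1° ≈ 280°.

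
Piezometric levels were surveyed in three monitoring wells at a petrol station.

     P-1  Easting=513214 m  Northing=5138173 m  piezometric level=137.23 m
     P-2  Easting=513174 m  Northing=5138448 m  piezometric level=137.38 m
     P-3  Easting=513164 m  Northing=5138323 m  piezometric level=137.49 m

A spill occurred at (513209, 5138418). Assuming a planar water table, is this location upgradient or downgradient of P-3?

downgradient

With h = a·x + b·y + c and P-1 as origin, the differences give:
  (-40)·a + 275·b = +0.15
  (-50)·a + 150·b = +0.26
Eliminate b (×150 and ×275, subtract): 7750·a = -49.000 → a = ∂h/∂x = -0.006323
Back-substitute: b = ∂h/∂y = -0.0003742.
Head at (513209, 5138418) = 137.23 + (-0.006323)·(-5) + (-0.0003742)·(245) = 137.17 m.
That is lower than the 137.49 m at P-3, so the point is downgradient.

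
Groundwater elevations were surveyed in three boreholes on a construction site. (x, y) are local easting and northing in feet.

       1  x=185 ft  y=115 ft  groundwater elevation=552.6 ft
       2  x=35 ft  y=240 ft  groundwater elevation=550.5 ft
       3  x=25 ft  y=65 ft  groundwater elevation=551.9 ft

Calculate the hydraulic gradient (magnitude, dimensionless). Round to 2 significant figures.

Taking 1 as reference: 2−1 = (-150, 125, -2.1); 3−1 = (-160, -50, -0.7).
Solve a·Δx + b·Δy = Δh: det = (-150)·(-50) − (-160)·125 = 27500.
∂h/∂x = [(-2.1)·(-50) − (-0.7)·125] / 27500 = +0.007000
∂h/∂y = [(-150)·(-0.7) − (-160)·(-2.1)] / 27500 = -0.008400
|∇h| = √(0.007000² + -0.008400²) = 0.01093

0.011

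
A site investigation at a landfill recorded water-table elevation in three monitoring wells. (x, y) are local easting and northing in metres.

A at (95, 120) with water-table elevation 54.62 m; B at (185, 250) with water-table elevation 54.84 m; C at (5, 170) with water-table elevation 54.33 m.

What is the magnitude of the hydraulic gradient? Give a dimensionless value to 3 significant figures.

Differences from A: to B (Δx, Δy, Δh) = (90, 130, +0.22); to C = (-90, 50, -0.29).
Determinant of the coordinate differences = 90·50 − (-90)·130 = 16200.
∂h/∂x = [(+0.22)·50 − (-0.29)·130] / 16200 = +0.003006
∂h/∂y = [90·(-0.29) − (-90)·(+0.22)] / 16200 = -0.0003889
|∇h| = √(0.003006² + -0.0003889²) = 0.003031

0.00303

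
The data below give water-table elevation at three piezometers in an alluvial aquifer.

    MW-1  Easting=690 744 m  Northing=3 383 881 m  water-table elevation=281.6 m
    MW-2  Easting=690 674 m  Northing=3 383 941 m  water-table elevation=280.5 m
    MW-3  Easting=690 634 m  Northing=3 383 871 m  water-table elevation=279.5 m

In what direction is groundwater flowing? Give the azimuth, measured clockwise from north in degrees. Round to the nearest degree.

259°

Taking MW-1 as reference: MW-2−MW-1 = (-70, 60, -1.1); MW-3−MW-1 = (-110, -10, -2.1).
Determinant of the coordinate differences = (-70)·(-10) − (-110)·60 = 7300.
∂h/∂x = [(-1.1)·(-10) − (-2.1)·60] / 7300 = +0.01877
∂h/∂y = [(-70)·(-2.1) − (-110)·(-1.1)] / 7300 = +0.003562
Flow direction (−∇h) has components (-0.01877 E, -0.003562 N).
Azimuth = atan2(E, N) = atan2(-0.01877, -0.003562) = 259.3° ≈ 259°.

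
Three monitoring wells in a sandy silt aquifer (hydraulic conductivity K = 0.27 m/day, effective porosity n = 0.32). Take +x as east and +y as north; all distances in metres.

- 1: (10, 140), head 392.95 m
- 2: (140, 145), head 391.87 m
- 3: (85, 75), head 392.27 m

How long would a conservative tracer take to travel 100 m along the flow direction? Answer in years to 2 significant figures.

Taking 1 as reference: 2−1 = (130, 5, -1.08); 3−1 = (75, -65, -0.68).
Determinant of the coordinate differences = 130·(-65) − 75·5 = -8825.
∂h/∂x = [(-1.08)·(-65) − (-0.68)·5] / -8825 = -0.008340
∂h/∂y = [130·(-0.68) − 75·(-1.08)] / -8825 = +0.0008385
|∇h| = √(-0.008340² + 0.0008385²) = 0.008382
Seepage velocity v = K·i/n = 0.27 × 0.008382 / 0.32 = 0.007072 m/day.
t = 100 / 0.007072 = 1.414e+04 days = 38.7 years.

39 years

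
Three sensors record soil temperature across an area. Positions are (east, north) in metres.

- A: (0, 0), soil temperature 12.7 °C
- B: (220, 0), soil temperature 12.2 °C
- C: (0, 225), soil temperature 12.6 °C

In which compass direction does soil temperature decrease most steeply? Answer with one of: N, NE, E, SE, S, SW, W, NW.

E

∂T/∂x = (12.2 − 12.7) / (220 − 0) = -0.002273
∂T/∂y = (12.6 − 12.7) / (225 − 0) = -0.0004444
Steepest decrease is along −∇f = (+0.002273 E, +0.0004444 N) → east.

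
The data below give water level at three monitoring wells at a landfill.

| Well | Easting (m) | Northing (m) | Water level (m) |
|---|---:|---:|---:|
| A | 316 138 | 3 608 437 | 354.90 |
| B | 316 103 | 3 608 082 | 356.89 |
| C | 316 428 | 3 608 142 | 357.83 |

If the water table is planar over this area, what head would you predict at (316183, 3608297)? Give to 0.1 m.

355.9 m

Three-point gradient (reference A): Δ to B = (-35, -355, +1.99), Δ to C = (290, -295, +2.93).
∂h/∂x = +0.004000, ∂h/∂y = -0.006000 (det = 113275).
h(316183, 3608297) = 354.90 + (+0.004000)·(45) + (-0.006000)·(-140) = 354.90 +0.180 +0.840 = 355.920 m.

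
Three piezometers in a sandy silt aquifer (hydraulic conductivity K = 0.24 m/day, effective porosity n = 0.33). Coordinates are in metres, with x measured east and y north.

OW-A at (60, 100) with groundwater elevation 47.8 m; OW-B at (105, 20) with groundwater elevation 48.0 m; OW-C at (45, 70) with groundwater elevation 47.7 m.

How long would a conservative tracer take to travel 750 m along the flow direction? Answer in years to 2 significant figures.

With h = a·x + b·y + c and OW-A as origin, the differences give:
  45·a + (-80)·b = +0.2
  (-15)·a + (-30)·b = -0.1
Eliminate b (×(-30) and ×(-80), subtract): -2550·a = -14.00 → a = ∂h/∂x = +0.005490
Back-substitute: b = ∂h/∂y = +0.0005882.
|∇h| = √(0.005490² + 0.0005882²) = 0.005521
Seepage velocity v = K·i/n = 0.24 × 0.005521 / 0.33 = 0.004015 m/day.
t = 750 / 0.004015 = 1.868e+05 days = 511 years.

510 years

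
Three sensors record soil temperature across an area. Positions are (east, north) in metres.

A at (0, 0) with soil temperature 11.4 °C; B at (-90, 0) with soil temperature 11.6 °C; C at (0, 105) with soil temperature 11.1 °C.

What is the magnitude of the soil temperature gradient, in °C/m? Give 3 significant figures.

0.00362 °C/m

∂T/∂x = (11.6 − 11.4) / (-90 − 0) = -0.002222
∂T/∂y = (11.1 − 11.4) / (105 − 0) = -0.002857
|∇f| = √(-0.002222² + -0.002857²) = 0.003619 °C/m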